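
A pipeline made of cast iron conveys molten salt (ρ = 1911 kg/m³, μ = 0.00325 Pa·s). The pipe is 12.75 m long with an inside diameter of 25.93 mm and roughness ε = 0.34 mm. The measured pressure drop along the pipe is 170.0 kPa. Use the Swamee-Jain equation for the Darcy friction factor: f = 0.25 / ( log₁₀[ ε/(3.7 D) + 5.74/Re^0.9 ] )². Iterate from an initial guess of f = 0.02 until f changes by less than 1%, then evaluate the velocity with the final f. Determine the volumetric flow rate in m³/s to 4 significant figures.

Q ≈ 0.001529 m³/s

Rearranging Darcy-Weisbach: V = √(2·ΔP·D/(f·L·ρ)). With ε/D = 0.00034/0.02593 = 0.0131, iterate starting from f = 0.02:
  f = 0.02 → V = √(2·1.7e+05·0.02593/(0.02·12.75·1911)) = 4.253 m/s; Re = ρVD/μ = 6.485e+04; f → 0.04273
  f = 0.04273 → V = 2.91 m/s; Re = 4.437e+04; f → 0.04317
  f = 0.04317 → V = 2.895 m/s; Re = 4.414e+04; f → 0.04317
Converged (Δf/f < 1%). With the final f = 0.04317: V = √(2·1.7e+05·0.02593/(0.04317·12.75·1911)) = 2.895 m/s.
Q = V·A = 2.895·(π/4·0.02593²) = 0.001529 m³/s = 0.001529 m³/s.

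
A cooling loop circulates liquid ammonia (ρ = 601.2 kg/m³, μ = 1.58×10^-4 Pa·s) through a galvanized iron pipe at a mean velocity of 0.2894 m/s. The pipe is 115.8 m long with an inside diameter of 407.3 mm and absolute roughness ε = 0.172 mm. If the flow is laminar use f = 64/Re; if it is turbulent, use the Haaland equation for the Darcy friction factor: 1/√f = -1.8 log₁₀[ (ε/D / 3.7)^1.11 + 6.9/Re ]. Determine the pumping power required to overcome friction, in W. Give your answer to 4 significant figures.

P ≈ 4.632 W

Reynolds number Re = ρVD/μ = 601.2 · 0.2894 · 0.4073 / 0.000158 = 4.485e+05.
Re > 4000 → turbulent. Relative roughness ε/D = 0.000172/0.4073 = 0.000422. Haaland: 1/√f = -1.8 log₁₀[(0.000422/3.7)^1.11 + 6.9/4.485e+05] = -1.8 log₁₀[4.2e-05 + 1.54e-05] = 7.634, so f = 0.01716.
Darcy-Weisbach: ΔP = f(L/D)(ρV²/2) = 0.01716·(115.8/0.4073)·(601.2·0.2894²/2) = 0.01716·284.3·25.18 = 122.8 Pa.
Q = V·A = 0.2894·0.1303 = 0.03771 m³/s.
Pumping power P = QΔP = 0.03771·122.8 = 4.6317 W = 4.632 W.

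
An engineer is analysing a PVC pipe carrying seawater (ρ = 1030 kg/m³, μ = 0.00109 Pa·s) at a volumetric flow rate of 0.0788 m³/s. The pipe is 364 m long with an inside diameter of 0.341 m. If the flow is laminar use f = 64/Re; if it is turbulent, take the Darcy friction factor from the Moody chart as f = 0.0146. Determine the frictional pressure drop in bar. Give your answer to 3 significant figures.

ΔP ≈ 0.0598 bar

Cross-sectional area A = πD²/4 = π(0.341)²/4 = 0.09133 m²; mean velocity V = Q/A = 0.0788/0.09133 = 0.8628 m/s.
Reynolds number Re = ρVD/μ = 1030 · 0.8628 · 0.341 / 0.00109 = 2.78e+05.
Re > 4000 → turbulent; use the Moody-chart value f = 0.0146.
Darcy-Weisbach: ΔP = f(L/D)(ρV²/2) = 0.0146·(364/0.341)·(1030·0.8628²/2) = 0.0146·1067·383.4 = 5975 Pa.
ΔP = 5975 Pa = 0.0598 bar.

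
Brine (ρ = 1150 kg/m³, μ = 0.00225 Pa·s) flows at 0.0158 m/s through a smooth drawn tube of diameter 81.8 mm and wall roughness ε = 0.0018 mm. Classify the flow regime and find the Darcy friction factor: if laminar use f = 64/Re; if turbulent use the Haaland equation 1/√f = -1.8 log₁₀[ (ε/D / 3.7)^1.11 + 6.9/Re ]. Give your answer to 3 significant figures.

f ≈ 0.0969

Re = ρVD/μ = 1150·0.0158·0.0818/0.00225 = 660.6.
Re < 2300 → laminar, so f = 64/Re = 0.09688 (roughness is irrelevant in laminar flow).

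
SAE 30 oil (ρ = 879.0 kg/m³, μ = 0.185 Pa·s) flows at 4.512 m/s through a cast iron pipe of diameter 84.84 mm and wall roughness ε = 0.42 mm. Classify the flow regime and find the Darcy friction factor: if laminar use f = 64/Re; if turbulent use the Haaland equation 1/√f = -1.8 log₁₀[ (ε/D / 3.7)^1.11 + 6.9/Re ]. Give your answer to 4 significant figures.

f ≈ 0.03519

Re = ρVD/μ = 879·4.512·0.08484/0.185 = 1819.
Re < 2300 → laminar, so f = 64/Re = 0.03519 (roughness is irrelevant in laminar flow).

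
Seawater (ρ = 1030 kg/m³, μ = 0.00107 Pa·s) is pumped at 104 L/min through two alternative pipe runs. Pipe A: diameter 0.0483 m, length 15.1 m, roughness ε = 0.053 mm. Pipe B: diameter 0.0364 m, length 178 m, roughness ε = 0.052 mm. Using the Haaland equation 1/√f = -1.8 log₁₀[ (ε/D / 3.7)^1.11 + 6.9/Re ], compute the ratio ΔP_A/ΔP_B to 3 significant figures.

ΔP_A/ΔP_B ≈ 0.0206

Pipe A: V = Q/A = 0.001733/0.001832 = 0.946 m/s; Re = 4.398e+04; ε/D = 0.0011; Haaland → f = 0.02441; ΔP_A = f(L/D)(ρV²/2) = 3518 Pa.
Pipe B: V = Q/A = 0.001733/0.001041 = 1.666 m/s; Re = 5.836e+04; ε/D = 0.00143; Haaland → f = 0.02447; ΔP_B = f(L/D)(ρV²/2) = 1.71e+05 Pa.
ΔP_A/ΔP_B = 3518/1.71e+05 = 0.0206.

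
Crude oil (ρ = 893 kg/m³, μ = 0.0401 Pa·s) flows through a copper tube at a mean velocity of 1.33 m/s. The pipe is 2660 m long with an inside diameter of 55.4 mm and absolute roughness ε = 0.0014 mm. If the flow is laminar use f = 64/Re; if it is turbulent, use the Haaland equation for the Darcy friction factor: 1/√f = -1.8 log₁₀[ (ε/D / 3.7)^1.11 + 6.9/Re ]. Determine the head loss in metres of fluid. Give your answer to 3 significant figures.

Reynolds number Re = ρVD/μ = 893 · 1.33 · 0.0554 / 0.0401 = 1641.
Re < 2300 → laminar flow, so f = 64/Re = 64/1641 = 0.039 (the turbulent correlation is not needed).
Darcy-Weisbach: ΔP = f(L/D)(ρV²/2) = 0.039·(2660/0.0554)·(893·1.33²/2) = 0.039·4.801e+04·789.8 = 1.479e+06 Pa.
Head loss h_f = ΔP/(ρg) = 1.479e+06/(893·9.81) = 169 m.

h_f ≈ 169 m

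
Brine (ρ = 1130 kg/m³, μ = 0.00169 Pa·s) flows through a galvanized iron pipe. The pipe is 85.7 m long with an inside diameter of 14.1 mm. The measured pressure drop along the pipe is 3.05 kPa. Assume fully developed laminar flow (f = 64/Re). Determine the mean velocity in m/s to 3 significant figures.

For laminar flow, f = 64/Re with Re = ρVD/μ, so Darcy-Weisbach reduces to ΔP = 32μLV/D². Solving for V: V = ΔP·D²/(32μL) = 3050·(0.0141)²/(32·0.00169·85.7) = 0.1308 m/s.
Check: Re = ρVD/μ = 1130·0.1308·0.0141/0.00169 = 1233 < 2300, so the laminar assumption holds.

V ≈ 0.131 m/s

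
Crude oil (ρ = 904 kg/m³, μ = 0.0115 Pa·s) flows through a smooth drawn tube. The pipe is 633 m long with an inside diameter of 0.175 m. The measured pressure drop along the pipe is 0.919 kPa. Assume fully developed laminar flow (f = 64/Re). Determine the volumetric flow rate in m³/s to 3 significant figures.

Q ≈ 0.00291 m³/s

For laminar flow, f = 64/Re with Re = ρVD/μ, so Darcy-Weisbach reduces to ΔP = 32μLV/D². Solving for V: V = ΔP·D²/(32μL) = 919·(0.175)²/(32·0.0115·633) = 0.1208 m/s.
Check: Re = ρVD/μ = 904·0.1208·0.175/0.0115 = 1662 < 2300, so the laminar assumption holds.
Q = V·A = 0.1208·(π/4·0.175²) = 0.002906 m³/s = 0.00291 m³/s.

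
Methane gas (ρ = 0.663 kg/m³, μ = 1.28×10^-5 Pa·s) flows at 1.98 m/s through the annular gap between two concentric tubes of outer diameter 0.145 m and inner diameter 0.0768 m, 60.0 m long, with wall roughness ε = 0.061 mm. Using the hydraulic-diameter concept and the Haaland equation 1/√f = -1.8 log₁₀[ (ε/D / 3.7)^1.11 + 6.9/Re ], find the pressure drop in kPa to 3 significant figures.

ΔP ≈ 0.0401 kPa

Hydraulic diameter D_h = 4A/P = D_o - D_i = 0.145 - 0.0768 = 0.0682 m.
Re = ρVD_h/μ = 0.663·1.98·0.0682/1.28e-05 = 6994.
ε/D_h = 6.1e-05/0.0682 = 0.000894; Haaland gives 1/√f = -1.8 log₁₀[9.67e-05+0.000986] = 5.338, so f = 0.0351.
ΔP = f(L/D_h)(ρV²/2) = 0.0351·60/0.0682·1.3 = 40.13 Pa.
ΔP = 0.0401 kPa.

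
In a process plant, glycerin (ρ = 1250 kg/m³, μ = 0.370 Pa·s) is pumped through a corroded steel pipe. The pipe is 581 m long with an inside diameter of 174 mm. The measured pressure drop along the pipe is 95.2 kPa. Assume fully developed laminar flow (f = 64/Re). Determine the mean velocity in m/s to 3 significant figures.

V ≈ 0.419 m/s

For laminar flow, f = 64/Re with Re = ρVD/μ, so Darcy-Weisbach reduces to ΔP = 32μLV/D². Solving for V: V = ΔP·D²/(32μL) = 9.52e+04·(0.174)²/(32·0.37·581) = 0.419 m/s.
Check: Re = ρVD/μ = 1250·0.419·0.174/0.37 = 246.3 < 2300, so the laminar assumption holds.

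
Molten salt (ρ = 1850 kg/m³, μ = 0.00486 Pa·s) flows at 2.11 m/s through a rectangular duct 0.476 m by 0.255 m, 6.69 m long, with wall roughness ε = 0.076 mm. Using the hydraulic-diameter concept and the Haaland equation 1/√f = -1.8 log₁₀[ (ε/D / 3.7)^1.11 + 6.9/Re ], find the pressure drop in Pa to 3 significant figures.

Hydraulic diameter D_h = 4A/P = 4·(0.476·0.255)/(2·(0.476+0.255)) = 0.4855/1.462 = 0.3321 m.
Re = ρVD_h/μ = 1850·2.11·0.3321/0.00486 = 2.667e+05.
ε/D_h = 7.6e-05/0.3321 = 0.000229; Haaland gives 1/√f = -1.8 log₁₀[2.13e-05+2.59e-05] = 7.787, so f = 0.01649.
ΔP = f(L/D_h)(ρV²/2) = 0.01649·6.69/0.3321·4118 = 1368 Pa.

ΔP ≈ 1370 Pa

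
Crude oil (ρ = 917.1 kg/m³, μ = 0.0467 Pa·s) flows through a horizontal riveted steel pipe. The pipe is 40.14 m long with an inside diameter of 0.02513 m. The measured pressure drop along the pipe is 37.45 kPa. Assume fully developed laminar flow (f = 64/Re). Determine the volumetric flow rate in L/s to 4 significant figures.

Q ≈ 0.1956 L/s

For laminar flow, f = 64/Re with Re = ρVD/μ, so Darcy-Weisbach reduces to ΔP = 32μLV/D². Solving for V: V = ΔP·D²/(32μL) = 3.745e+04·(0.02513)²/(32·0.0467·40.14) = 0.3943 m/s.
Check: Re = ρVD/μ = 917.1·0.3943·0.02513/0.0467 = 194.6 < 2300, so the laminar assumption holds.
Q = V·A = 0.3943·(π/4·0.02513²) = 0.0001956 m³/s = 0.1956 L/s.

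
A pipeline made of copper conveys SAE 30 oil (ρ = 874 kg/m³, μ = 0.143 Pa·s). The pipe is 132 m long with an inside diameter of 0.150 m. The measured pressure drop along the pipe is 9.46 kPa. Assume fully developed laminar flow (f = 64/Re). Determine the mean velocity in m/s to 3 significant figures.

V ≈ 0.352 m/s

For laminar flow, f = 64/Re with Re = ρVD/μ, so Darcy-Weisbach reduces to ΔP = 32μLV/D². Solving for V: V = ΔP·D²/(32μL) = 9460·(0.15)²/(32·0.143·132) = 0.3524 m/s.
Check: Re = ρVD/μ = 874·0.3524·0.15/0.143 = 323.1 < 2300, so the laminar assumption holds.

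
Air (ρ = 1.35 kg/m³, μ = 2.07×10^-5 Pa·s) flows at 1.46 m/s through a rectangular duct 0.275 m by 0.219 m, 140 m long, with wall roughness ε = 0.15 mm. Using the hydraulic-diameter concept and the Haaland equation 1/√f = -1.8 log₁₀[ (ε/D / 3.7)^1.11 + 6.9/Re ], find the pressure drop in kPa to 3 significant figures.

ΔP ≈ 0.0215 kPa

Hydraulic diameter D_h = 4A/P = 4·(0.275·0.219)/(2·(0.275+0.219)) = 0.2409/0.988 = 0.2438 m.
Re = ρVD_h/μ = 1.35·1.46·0.2438/2.07e-05 = 2.322e+04.
ε/D_h = 0.00015/0.2438 = 0.000615; Haaland gives 1/√f = -1.8 log₁₀[6.38e-05+0.000297] = 6.196, so f = 0.02604.
ΔP = f(L/D_h)(ρV²/2) = 0.02604·140/0.2438·1.439 = 21.52 Pa.
ΔP = 0.0215 kPa.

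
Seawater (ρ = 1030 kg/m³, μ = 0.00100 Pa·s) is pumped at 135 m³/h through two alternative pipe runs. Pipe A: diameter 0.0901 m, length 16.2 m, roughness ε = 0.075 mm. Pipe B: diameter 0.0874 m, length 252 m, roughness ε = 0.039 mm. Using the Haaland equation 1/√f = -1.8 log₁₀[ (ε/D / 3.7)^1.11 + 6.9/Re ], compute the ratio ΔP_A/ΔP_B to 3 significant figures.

Pipe A: V = Q/A = 0.0375/0.006376 = 5.882 m/s; Re = 5.458e+05; ε/D = 0.000832; Haaland → f = 0.01937; ΔP_A = f(L/D)(ρV²/2) = 6.205e+04 Pa.
Pipe B: V = Q/A = 0.0375/0.005999 = 6.251 m/s; Re = 5.627e+05; ε/D = 0.000446; Haaland → f = 0.01713; ΔP_B = f(L/D)(ρV²/2) = 9.939e+05 Pa.
ΔP_A/ΔP_B = 6.205e+04/9.939e+05 = 0.0624.

ΔP_A/ΔP_B ≈ 0.0624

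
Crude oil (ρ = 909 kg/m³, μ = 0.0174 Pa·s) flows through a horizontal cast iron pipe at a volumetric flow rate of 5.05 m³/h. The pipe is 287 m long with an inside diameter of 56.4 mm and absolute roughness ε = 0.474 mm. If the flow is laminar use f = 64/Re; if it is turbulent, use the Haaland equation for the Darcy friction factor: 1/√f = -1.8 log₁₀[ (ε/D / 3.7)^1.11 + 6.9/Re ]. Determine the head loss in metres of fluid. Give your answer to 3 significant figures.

h_f ≈ 3.16 m

Q = 5.05 m³/h = 5.05/3600 = 0.001403 m³/s.
Cross-sectional area A = πD²/4 = π(0.0564)²/4 = 0.002498 m²; mean velocity V = Q/A = 0.001403/0.002498 = 0.5615 m/s.
Reynolds number Re = ρVD/μ = 909 · 0.5615 · 0.0564 / 0.0174 = 1654.
Re < 2300 → laminar flow, so f = 64/Re = 64/1654 = 0.03869 (the turbulent correlation is not needed).
Darcy-Weisbach: ΔP = f(L/D)(ρV²/2) = 0.03869·(287/0.0564)·(909·0.5615²/2) = 0.03869·5089·143.3 = 2.821e+04 Pa.
Head loss h_f = ΔP/(ρg) = 2.821e+04/(909·9.81) = 3.16 m.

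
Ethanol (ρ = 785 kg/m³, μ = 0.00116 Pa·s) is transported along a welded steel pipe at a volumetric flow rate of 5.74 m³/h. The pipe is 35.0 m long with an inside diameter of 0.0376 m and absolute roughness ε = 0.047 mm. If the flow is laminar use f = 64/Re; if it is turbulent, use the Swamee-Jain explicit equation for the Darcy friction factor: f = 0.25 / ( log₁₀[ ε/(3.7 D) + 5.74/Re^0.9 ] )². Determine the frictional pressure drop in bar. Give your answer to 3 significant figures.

ΔP ≈ 0.195 bar

Q = 5.74 m³/h = 5.74/3600 = 0.001594 m³/s.
Cross-sectional area A = πD²/4 = π(0.0376)²/4 = 0.00111 m²; mean velocity V = Q/A = 0.001594/0.00111 = 1.436 m/s.
Reynolds number Re = ρVD/μ = 785 · 1.436 · 0.0376 / 0.00116 = 3.654e+04.
Re > 4000 → turbulent. Relative roughness ε/D = 4.7e-05/0.0376 = 0.00125. Swamee-Jain: f = 0.25/(log₁₀[0.00125/3.7 + 5.74/3.654e+04^0.9])² = 0.25/(log₁₀[0.000338 + 0.000449])² = 0.25/(-3.104)² = 0.02595.
Darcy-Weisbach: ΔP = f(L/D)(ρV²/2) = 0.02595·(35/0.0376)·(785·1.436²/2) = 0.02595·930.9·809.3 = 1.955e+04 Pa.
ΔP = 1.955e+04 Pa = 0.195 bar.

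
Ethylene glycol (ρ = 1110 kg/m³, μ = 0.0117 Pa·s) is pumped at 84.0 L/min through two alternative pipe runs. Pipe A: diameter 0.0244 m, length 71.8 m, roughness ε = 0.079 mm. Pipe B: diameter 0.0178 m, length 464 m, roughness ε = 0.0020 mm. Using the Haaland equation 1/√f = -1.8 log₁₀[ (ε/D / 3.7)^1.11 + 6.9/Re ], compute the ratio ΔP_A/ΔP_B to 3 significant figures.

Pipe A: V = Q/A = 0.0014/0.0004676 = 2.994 m/s; Re = 6931; ε/D = 0.00324; Haaland → f = 0.03789; ΔP_A = f(L/D)(ρV²/2) = 5.547e+05 Pa.
Pipe B: V = Q/A = 0.0014/0.0002488 = 5.626 m/s; Re = 9501; ε/D = 0.000112; Haaland → f = 0.03144; ΔP_B = f(L/D)(ρV²/2) = 1.44e+07 Pa.
ΔP_A/ΔP_B = 5.547e+05/1.44e+07 = 0.0385.

ΔP_A/ΔP_B ≈ 0.0385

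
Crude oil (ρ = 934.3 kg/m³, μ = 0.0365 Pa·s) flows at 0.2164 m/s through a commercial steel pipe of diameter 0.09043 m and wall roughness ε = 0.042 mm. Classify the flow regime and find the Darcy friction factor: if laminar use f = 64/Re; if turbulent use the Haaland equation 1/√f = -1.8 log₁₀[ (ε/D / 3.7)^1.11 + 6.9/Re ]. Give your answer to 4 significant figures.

Re = ρVD/μ = 934.3·0.2164·0.09043/0.0365 = 500.9.
Re < 2300 → laminar, so f = 64/Re = 0.1278 (roughness is irrelevant in laminar flow).

f ≈ 0.1278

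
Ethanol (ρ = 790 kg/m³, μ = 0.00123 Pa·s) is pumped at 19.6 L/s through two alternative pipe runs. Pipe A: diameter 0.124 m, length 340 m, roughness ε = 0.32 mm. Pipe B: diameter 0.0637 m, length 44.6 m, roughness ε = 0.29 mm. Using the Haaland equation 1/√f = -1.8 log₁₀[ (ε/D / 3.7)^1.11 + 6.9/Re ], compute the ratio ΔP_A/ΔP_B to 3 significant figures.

ΔP_A/ΔP_B ≈ 0.238

Pipe A: V = Q/A = 0.0196/0.01208 = 1.623 m/s; Re = 1.293e+05; ε/D = 0.00258; Haaland → f = 0.02615; ΔP_A = f(L/D)(ρV²/2) = 7.461e+04 Pa.
Pipe B: V = Q/A = 0.0196/0.003187 = 6.15 m/s; Re = 2.516e+05; ε/D = 0.00455; Haaland → f = 0.02995; ΔP_B = f(L/D)(ρV²/2) = 3.133e+05 Pa.
ΔP_A/ΔP_B = 7.461e+04/3.133e+05 = 0.238.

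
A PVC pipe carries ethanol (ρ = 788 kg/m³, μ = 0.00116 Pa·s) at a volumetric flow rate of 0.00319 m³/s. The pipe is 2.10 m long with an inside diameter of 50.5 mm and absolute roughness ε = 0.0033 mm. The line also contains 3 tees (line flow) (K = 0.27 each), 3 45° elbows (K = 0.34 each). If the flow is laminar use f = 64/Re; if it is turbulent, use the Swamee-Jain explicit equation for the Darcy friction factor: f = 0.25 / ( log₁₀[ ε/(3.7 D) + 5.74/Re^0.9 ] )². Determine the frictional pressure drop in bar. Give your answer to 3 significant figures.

ΔP ≈ 0.0269 bar

Cross-sectional area A = πD²/4 = π(0.0505)²/4 = 0.002003 m²; mean velocity V = Q/A = 0.00319/0.002003 = 1.593 m/s.
Reynolds number Re = ρVD/μ = 788 · 1.593 · 0.0505 / 0.00116 = 5.464e+04.
Re > 4000 → turbulent. Relative roughness ε/D = 3.3e-06/0.0505 = 6.53e-05. Swamee-Jain: f = 0.25/(log₁₀[6.53e-05/3.7 + 5.74/5.464e+04^0.9])² = 0.25/(log₁₀[1.77e-05 + 0.000313])² = 0.25/(-3.481)² = 0.02063.
Total minor-loss coefficient ΣK = 3·0.27 + 3·0.34 = 1.83.
ΔP = [f·L/D + ΣK]·(ρV²/2) = [0.02063·2.1/0.0505 + 1.83]·(788·1.593²/2) = [0.858 + 1.83]·999.4 = 2686 Pa.
ΔP = 2686 Pa = 0.0269 bar.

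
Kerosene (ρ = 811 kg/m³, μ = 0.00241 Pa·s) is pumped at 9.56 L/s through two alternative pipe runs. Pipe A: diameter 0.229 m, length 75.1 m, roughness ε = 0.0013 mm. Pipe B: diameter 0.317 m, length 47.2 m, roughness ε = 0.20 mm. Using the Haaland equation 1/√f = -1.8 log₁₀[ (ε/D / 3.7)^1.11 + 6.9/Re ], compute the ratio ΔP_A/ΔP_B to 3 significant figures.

ΔP_A/ΔP_B ≈ 7.21

Pipe A: V = Q/A = 0.00956/0.04119 = 0.2321 m/s; Re = 1.789e+04; ε/D = 5.68e-06; Haaland → f = 0.02649; ΔP_A = f(L/D)(ρV²/2) = 189.8 Pa.
Pipe B: V = Q/A = 0.00956/0.07892 = 0.1211 m/s; Re = 1.292e+04; ε/D = 0.000631; Haaland → f = 0.02973; ΔP_B = f(L/D)(ρV²/2) = 26.34 Pa.
ΔP_A/ΔP_B = 189.8/26.34 = 7.21.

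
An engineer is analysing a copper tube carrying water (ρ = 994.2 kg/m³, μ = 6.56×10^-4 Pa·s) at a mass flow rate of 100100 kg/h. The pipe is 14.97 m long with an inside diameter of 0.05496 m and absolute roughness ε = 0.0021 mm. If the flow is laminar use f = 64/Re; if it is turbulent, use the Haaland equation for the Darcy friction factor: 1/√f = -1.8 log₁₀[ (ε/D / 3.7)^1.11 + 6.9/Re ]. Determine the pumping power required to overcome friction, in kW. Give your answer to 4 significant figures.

P ≈ 6.491 kW

ṁ = 100100 kg/h = 100100/3600 = 27.81 kg/s.
A = πD²/4 = π(0.05496)²/4 = 0.002372 m²; mean velocity V = ṁ/(ρA) = 27.81/(994.2 · 0.002372) = 11.79 m/s.
Reynolds number Re = ρVD/μ = 994.2 · 11.79 · 0.05496 / 0.000656 = 9.82e+05.
Re > 4000 → turbulent. Relative roughness ε/D = 2.1e-06/0.05496 = 3.82e-05. Haaland: 1/√f = -1.8 log₁₀[(3.82e-05/3.7)^1.11 + 6.9/9.82e+05] = -1.8 log₁₀[2.92e-06 + 7.03e-06] = 9.004, so f = 0.01233.
Darcy-Weisbach: ΔP = f(L/D)(ρV²/2) = 0.01233·(14.97/0.05496)·(994.2·11.79²/2) = 0.01233·272.4·6.909e+04 = 2.321e+05 Pa.
Q = ṁ/ρ = 27.81/994.2 = 0.02797 m³/s.
Pumping power P = QΔP = 0.02797·2.321e+05 = 6491.5 W = 6.491 kW.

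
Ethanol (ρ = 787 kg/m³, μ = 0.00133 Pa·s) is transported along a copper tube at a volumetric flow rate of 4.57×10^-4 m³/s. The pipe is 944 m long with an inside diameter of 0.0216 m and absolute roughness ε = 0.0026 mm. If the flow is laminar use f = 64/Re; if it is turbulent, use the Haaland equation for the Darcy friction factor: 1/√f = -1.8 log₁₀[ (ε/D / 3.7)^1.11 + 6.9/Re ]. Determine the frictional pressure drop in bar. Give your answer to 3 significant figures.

ΔP ≈ 7.34 bar

Cross-sectional area A = πD²/4 = π(0.0216)²/4 = 0.0003664 m²; mean velocity V = Q/A = 0.000457/0.0003664 = 1.247 m/s.
Reynolds number Re = ρVD/μ = 787 · 1.247 · 0.0216 / 0.00133 = 1.594e+04.
Re > 4000 → turbulent. Relative roughness ε/D = 2.6e-06/0.0216 = 0.00012. Haaland: 1/√f = -1.8 log₁₀[(0.00012/3.7)^1.11 + 6.9/1.594e+04] = -1.8 log₁₀[1.04e-05 + 0.000433] = 6.036, so f = 0.02745.
Darcy-Weisbach: ΔP = f(L/D)(ρV²/2) = 0.02745·(944/0.0216)·(787·1.247²/2) = 0.02745·4.37e+04·612 = 7.342e+05 Pa.
ΔP = 7.342e+05 Pa = 7.34 bar.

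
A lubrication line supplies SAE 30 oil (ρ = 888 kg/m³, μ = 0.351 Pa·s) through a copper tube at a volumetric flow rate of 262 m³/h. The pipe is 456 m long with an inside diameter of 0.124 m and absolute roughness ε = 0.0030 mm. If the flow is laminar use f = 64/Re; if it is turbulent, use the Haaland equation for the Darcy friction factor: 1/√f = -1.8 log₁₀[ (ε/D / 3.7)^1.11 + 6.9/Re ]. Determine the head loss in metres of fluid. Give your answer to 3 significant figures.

h_f ≈ 230 m

Q = 262 m³/h = 262/3600 = 0.07278 m³/s.
Cross-sectional area A = πD²/4 = π(0.124)²/4 = 0.01208 m²; mean velocity V = Q/A = 0.07278/0.01208 = 6.027 m/s.
Reynolds number Re = ρVD/μ = 888 · 6.027 · 0.124 / 0.351 = 1891.
Re < 2300 → laminar flow, so f = 64/Re = 64/1891 = 0.03385 (the turbulent correlation is not needed).
Darcy-Weisbach: ΔP = f(L/D)(ρV²/2) = 0.03385·(456/0.124)·(888·6.027²/2) = 0.03385·3677·1.613e+04 = 2.007e+06 Pa.
Head loss h_f = ΔP/(ρg) = 2.007e+06/(888·9.81) = 230 m.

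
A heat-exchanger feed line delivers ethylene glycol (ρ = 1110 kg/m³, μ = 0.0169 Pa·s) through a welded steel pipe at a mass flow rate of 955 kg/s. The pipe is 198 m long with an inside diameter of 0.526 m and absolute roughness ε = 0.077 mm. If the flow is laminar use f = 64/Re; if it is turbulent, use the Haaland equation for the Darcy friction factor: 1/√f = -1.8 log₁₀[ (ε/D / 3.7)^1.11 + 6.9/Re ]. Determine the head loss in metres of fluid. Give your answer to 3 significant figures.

h_f ≈ 5.27 m

A = πD²/4 = π(0.526)²/4 = 0.2173 m²; mean velocity V = ṁ/(ρA) = 955/(1110 · 0.2173) = 3.959 m/s.
Reynolds number Re = ρVD/μ = 1110 · 3.959 · 0.526 / 0.0169 = 1.368e+05.
Re > 4000 → turbulent. Relative roughness ε/D = 7.7e-05/0.526 = 0.000146. Haaland: 1/√f = -1.8 log₁₀[(0.000146/3.7)^1.11 + 6.9/1.368e+05] = -1.8 log₁₀[1.3e-05 + 5.04e-05] = 7.556, so f = 0.01752.
Darcy-Weisbach: ΔP = f(L/D)(ρV²/2) = 0.01752·(198/0.526)·(1110·3.959²/2) = 0.01752·376.4·8700 = 5.736e+04 Pa.
Head loss h_f = ΔP/(ρg) = 5.736e+04/(1110·9.81) = 5.27 m.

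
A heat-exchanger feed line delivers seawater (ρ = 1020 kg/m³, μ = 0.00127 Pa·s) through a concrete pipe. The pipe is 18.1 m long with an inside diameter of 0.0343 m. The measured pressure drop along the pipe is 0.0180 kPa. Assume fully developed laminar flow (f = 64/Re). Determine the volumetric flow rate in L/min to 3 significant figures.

For laminar flow, f = 64/Re with Re = ρVD/μ, so Darcy-Weisbach reduces to ΔP = 32μLV/D². Solving for V: V = ΔP·D²/(32μL) = 18·(0.0343)²/(32·0.00127·18.1) = 0.02879 m/s.
Check: Re = ρVD/μ = 1020·0.02879·0.0343/0.00127 = 793.1 < 2300, so the laminar assumption holds.
Q = V·A = 0.02879·(π/4·0.0343²) = 2.66e-05 m³/s = 1.60 L/min.

Q ≈ 1.60 L/min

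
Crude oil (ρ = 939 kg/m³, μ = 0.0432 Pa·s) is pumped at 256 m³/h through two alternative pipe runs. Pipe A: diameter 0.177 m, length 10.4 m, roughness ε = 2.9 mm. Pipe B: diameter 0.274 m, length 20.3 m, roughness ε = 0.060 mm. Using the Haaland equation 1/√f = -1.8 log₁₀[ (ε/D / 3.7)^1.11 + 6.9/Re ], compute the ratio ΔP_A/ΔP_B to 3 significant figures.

ΔP_A/ΔP_B ≈ 6.52

Pipe A: V = Q/A = 0.07111/0.02461 = 2.89 m/s; Re = 1.112e+04; ε/D = 0.0164; Haaland → f = 0.04882; ΔP_A = f(L/D)(ρV²/2) = 1.125e+04 Pa.
Pipe B: V = Q/A = 0.07111/0.05896 = 1.206 m/s; Re = 7183; ε/D = 0.000219; Haaland → f = 0.0341; ΔP_B = f(L/D)(ρV²/2) = 1725 Pa.
ΔP_A/ΔP_B = 1.125e+04/1725 = 6.52.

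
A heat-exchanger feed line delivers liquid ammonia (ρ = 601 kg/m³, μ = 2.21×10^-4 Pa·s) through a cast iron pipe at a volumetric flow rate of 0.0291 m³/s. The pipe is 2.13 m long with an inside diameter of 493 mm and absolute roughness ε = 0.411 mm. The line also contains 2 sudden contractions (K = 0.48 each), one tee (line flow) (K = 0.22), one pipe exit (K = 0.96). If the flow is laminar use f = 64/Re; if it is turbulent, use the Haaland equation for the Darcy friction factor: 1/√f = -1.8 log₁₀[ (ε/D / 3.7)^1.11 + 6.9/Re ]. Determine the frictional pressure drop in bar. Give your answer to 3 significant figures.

Cross-sectional area A = πD²/4 = π(0.493)²/4 = 0.1909 m²; mean velocity V = Q/A = 0.0291/0.1909 = 0.1524 m/s.
Reynolds number Re = ρVD/μ = 601 · 0.1524 · 0.493 / 0.000221 = 2.044e+05.
Re > 4000 → turbulent. Relative roughness ε/D = 0.000411/0.493 = 0.000834. Haaland: 1/√f = -1.8 log₁₀[(0.000834/3.7)^1.11 + 6.9/2.044e+05] = -1.8 log₁₀[8.95e-05 + 3.38e-05] = 7.037, so f = 0.0202.
Total minor-loss coefficient ΣK = 2·0.48 + 1·0.22 + 1·0.96 = 2.14.
ΔP = [f·L/D + ΣK]·(ρV²/2) = [0.0202·2.13/0.493 + 2.14]·(601·0.1524²/2) = [0.08725 + 2.14]·6.983 = 15.55 Pa.
ΔP = 15.55 Pa = 1.56×10^-4 bar.

ΔP ≈ 1.56×10^-4 bar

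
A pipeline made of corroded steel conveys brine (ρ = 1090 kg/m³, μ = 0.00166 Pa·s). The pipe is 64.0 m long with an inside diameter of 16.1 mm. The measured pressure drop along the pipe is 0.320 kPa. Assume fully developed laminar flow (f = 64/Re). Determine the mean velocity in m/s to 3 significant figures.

V ≈ 0.0244 m/s

For laminar flow, f = 64/Re with Re = ρVD/μ, so Darcy-Weisbach reduces to ΔP = 32μLV/D². Solving for V: V = ΔP·D²/(32μL) = 320·(0.0161)²/(32·0.00166·64) = 0.0244 m/s.
Check: Re = ρVD/μ = 1090·0.0244·0.0161/0.00166 = 257.9 < 2300, so the laminar assumption holds.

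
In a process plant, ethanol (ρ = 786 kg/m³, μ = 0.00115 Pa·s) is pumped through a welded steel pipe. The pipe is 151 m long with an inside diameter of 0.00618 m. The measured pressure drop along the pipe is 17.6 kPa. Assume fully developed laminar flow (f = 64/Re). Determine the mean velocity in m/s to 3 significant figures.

V ≈ 0.121 m/s

For laminar flow, f = 64/Re with Re = ρVD/μ, so Darcy-Weisbach reduces to ΔP = 32μLV/D². Solving for V: V = ΔP·D²/(32μL) = 1.76e+04·(0.00618)²/(32·0.00115·151) = 0.121 m/s.
Check: Re = ρVD/μ = 786·0.121·0.00618/0.00115 = 510.9 < 2300, so the laminar assumption holds.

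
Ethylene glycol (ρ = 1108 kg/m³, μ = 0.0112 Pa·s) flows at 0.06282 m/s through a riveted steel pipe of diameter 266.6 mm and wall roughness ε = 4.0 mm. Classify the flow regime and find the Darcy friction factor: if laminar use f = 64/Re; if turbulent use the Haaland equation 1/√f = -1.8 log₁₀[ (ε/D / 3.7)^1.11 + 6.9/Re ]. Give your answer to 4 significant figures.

f ≈ 0.03863

Re = ρVD/μ = 1108·0.06282·0.2666/0.0112 = 1657.
Re < 2300 → laminar, so f = 64/Re = 0.03863 (roughness is irrelevant in laminar flow).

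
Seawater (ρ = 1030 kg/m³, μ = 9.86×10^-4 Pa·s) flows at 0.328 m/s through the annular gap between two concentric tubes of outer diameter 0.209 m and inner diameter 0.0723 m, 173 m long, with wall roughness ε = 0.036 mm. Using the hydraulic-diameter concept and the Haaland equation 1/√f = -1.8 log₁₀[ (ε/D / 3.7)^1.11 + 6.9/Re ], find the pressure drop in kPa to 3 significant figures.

ΔP ≈ 1.53 kPa

Hydraulic diameter D_h = 4A/P = D_o - D_i = 0.209 - 0.0723 = 0.1367 m.
Re = ρVD_h/μ = 1030·0.328·0.1367/0.000986 = 4.684e+04.
ε/D_h = 3.6e-05/0.1367 = 0.000263; Haaland gives 1/√f = -1.8 log₁₀[2.49e-05+0.000147] = 6.775, so f = 0.02179.
ΔP = f(L/D_h)(ρV²/2) = 0.02179·173/0.1367·55.41 = 1528 Pa.
ΔP = 1.53 kPa.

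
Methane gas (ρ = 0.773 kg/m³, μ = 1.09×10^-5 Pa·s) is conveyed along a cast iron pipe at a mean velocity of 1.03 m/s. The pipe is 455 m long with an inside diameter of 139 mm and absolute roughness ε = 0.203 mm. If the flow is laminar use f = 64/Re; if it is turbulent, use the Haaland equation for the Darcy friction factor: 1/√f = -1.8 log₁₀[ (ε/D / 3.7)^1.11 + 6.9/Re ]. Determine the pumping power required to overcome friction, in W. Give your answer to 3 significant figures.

Reynolds number Re = ρVD/μ = 0.773 · 1.03 · 0.139 / 1.09e-05 = 1.015e+04.
Re > 4000 → turbulent. Relative roughness ε/D = 0.000203/0.139 = 0.00146. Haaland: 1/√f = -1.8 log₁₀[(0.00146/3.7)^1.11 + 6.9/1.015e+04] = -1.8 log₁₀[0.000167 + 0.00068] = 5.53, so f = 0.03269.
Darcy-Weisbach: ΔP = f(L/D)(ρV²/2) = 0.03269·(455/0.139)·(0.773·1.03²/2) = 0.03269·3273·0.41 = 43.88 Pa.
Q = V·A = 1.03·0.01517 = 0.01563 m³/s.
Pumping power P = QΔP = 0.01563·43.88 = 0.6859 W = 0.686 W.

P ≈ 0.686 W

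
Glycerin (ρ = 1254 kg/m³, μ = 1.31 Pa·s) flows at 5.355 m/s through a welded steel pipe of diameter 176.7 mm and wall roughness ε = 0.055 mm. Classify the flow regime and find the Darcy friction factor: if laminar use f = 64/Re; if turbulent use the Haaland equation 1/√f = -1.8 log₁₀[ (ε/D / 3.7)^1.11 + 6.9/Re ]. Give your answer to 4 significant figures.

Re = ρVD/μ = 1254·5.355·0.1767/1.31 = 905.8.
Re < 2300 → laminar, so f = 64/Re = 0.07066 (roughness is irrelevant in laminar flow).

f ≈ 0.07066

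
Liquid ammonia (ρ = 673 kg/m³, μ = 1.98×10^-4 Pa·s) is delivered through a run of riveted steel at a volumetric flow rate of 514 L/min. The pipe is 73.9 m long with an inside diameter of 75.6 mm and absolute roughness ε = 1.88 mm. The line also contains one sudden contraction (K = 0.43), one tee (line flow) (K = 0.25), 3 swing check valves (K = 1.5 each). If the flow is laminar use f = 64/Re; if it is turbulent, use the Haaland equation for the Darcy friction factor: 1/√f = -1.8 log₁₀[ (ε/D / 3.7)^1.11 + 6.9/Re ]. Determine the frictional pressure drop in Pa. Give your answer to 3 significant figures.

ΔP ≈ 70000 Pa

Q = 514 L/min = 514/60000 = 0.008567 m³/s.
Cross-sectional area A = πD²/4 = π(0.0756)²/4 = 0.004489 m²; mean velocity V = Q/A = 0.008567/0.004489 = 1.908 m/s.
Reynolds number Re = ρVD/μ = 673 · 1.908 · 0.0756 / 0.000198 = 4.904e+05.
Re > 4000 → turbulent. Relative roughness ε/D = 0.00188/0.0756 = 0.0249. Haaland: 1/√f = -1.8 log₁₀[(0.0249/3.7)^1.11 + 6.9/4.904e+05] = -1.8 log₁₀[0.00388 + 1.41e-05] = 4.338, so f = 0.05314.
Total minor-loss coefficient ΣK = 1·0.43 + 1·0.25 + 3·1.5 = 5.18.
ΔP = [f·L/D + ΣK]·(ρV²/2) = [0.05314·73.9/0.0756 + 5.18]·(673·1.908²/2) = [51.95 + 5.18]·1226 = 7.001e+04 Pa.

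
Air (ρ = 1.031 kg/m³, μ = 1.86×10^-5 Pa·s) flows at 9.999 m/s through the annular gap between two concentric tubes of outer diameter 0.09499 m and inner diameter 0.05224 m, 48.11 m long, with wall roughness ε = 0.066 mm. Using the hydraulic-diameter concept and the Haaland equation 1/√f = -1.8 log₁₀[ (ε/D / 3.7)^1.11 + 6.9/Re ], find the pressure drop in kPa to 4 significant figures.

ΔP ≈ 1.615 kPa

Hydraulic diameter D_h = 4A/P = D_o - D_i = 0.09499 - 0.05224 = 0.04275 m.
Re = ρVD_h/μ = 1.031·9.999·0.04275/1.86e-05 = 2.369e+04.
ε/D_h = 6.6e-05/0.04275 = 0.00154; Haaland gives 1/√f = -1.8 log₁₀[0.000177+0.000291] = 5.993, so f = 0.02785.
ΔP = f(L/D_h)(ρV²/2) = 0.02785·48.11/0.04275·51.54 = 1615 Pa.
ΔP = 1.615 kPa.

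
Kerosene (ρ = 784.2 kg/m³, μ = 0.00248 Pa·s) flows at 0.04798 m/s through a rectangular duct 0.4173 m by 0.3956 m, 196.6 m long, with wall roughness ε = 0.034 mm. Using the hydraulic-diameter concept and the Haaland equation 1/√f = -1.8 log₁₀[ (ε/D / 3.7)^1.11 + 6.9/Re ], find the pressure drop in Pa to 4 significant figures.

Hydraulic diameter D_h = 4A/P = 4·(0.4173·0.3956)/(2·(0.4173+0.3956)) = 0.6603/1.626 = 0.4062 m.
Re = ρVD_h/μ = 784.2·0.04798·0.4062/0.00248 = 6162.
ε/D_h = 3.4e-05/0.4062 = 8.37e-05; Haaland gives 1/√f = -1.8 log₁₀[6.98e-06+0.00112] = 5.307, so f = 0.03551.
ΔP = f(L/D_h)(ρV²/2) = 0.03551·196.6/0.4062·0.9026 = 15.51 Pa.

ΔP ≈ 15.51 Pa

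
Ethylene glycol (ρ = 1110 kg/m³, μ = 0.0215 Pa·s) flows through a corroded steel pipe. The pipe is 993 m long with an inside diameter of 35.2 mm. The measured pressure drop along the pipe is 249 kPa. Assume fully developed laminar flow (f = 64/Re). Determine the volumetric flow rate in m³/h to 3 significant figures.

For laminar flow, f = 64/Re with Re = ρVD/μ, so Darcy-Weisbach reduces to ΔP = 32μLV/D². Solving for V: V = ΔP·D²/(32μL) = 2.49e+05·(0.0352)²/(32·0.0215·993) = 0.4516 m/s.
Check: Re = ρVD/μ = 1110·0.4516·0.0352/0.0215 = 820.7 < 2300, so the laminar assumption holds.
Q = V·A = 0.4516·(π/4·0.0352²) = 0.0004395 m³/s = 1.58 m³/h.

Q ≈ 1.58 m³/h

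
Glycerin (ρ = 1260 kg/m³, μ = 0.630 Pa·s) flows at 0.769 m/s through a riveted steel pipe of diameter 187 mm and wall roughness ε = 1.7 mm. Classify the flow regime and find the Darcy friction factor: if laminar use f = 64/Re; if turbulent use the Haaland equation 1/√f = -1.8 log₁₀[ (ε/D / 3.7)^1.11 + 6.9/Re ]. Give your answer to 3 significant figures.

Re = ρVD/μ = 1260·0.769·0.187/0.63 = 287.6.
Re < 2300 → laminar, so f = 64/Re = 0.2225 (roughness is irrelevant in laminar flow).

f ≈ 0.223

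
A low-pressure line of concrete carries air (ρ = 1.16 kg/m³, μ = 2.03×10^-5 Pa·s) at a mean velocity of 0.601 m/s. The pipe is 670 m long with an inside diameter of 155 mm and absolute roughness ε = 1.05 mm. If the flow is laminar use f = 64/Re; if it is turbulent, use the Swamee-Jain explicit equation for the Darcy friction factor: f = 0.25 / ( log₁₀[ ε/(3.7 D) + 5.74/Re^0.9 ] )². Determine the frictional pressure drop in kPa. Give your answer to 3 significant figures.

Reynolds number Re = ρVD/μ = 1.16 · 0.601 · 0.155 / 2.03e-05 = 5323.
Re > 4000 → turbulent. Relative roughness ε/D = 0.00105/0.155 = 0.00677. Swamee-Jain: f = 0.25/(log₁₀[0.00677/3.7 + 5.74/5323^0.9])² = 0.25/(log₁₀[0.00183 + 0.00254])² = 0.25/(-2.359)² = 0.04492.
Darcy-Weisbach: ΔP = f(L/D)(ρV²/2) = 0.04492·(670/0.155)·(1.16·0.601²/2) = 0.04492·4323·0.2095 = 40.68 Pa.
ΔP = 40.68 Pa = 0.0407 kPa.

ΔP ≈ 0.0407 kPa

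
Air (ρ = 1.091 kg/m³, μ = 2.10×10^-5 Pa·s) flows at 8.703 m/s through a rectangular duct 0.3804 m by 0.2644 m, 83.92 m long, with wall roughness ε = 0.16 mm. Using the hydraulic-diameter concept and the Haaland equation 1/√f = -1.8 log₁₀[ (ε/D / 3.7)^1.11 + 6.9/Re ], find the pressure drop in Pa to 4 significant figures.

ΔP ≈ 214.9 Pa

Hydraulic diameter D_h = 4A/P = 4·(0.3804·0.2644)/(2·(0.3804+0.2644)) = 0.4023/1.29 = 0.312 m.
Re = ρVD_h/μ = 1.091·8.703·0.312/2.1e-05 = 1.411e+05.
ε/D_h = 0.00016/0.312 = 0.000513; Haaland gives 1/√f = -1.8 log₁₀[5.22e-05+4.89e-05] = 7.192, so f = 0.01934.
ΔP = f(L/D_h)(ρV²/2) = 0.01934·83.92/0.312·41.32 = 214.9 Pa.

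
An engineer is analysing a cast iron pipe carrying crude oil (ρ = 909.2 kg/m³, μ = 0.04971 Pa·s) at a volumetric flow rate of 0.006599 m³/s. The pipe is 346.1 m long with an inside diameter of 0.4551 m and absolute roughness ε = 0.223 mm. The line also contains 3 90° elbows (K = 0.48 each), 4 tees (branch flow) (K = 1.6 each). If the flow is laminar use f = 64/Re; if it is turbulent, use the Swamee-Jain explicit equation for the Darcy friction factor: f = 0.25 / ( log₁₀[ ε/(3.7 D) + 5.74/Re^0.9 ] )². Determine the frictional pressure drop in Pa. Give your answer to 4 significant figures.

Cross-sectional area A = πD²/4 = π(0.4551)²/4 = 0.1627 m²; mean velocity V = Q/A = 0.006599/0.1627 = 0.04057 m/s.
Reynolds number Re = ρVD/μ = 909.2 · 0.04057 · 0.4551 / 0.0497 = 337.7.
Re < 2300 → laminar flow, so f = 64/Re = 64/337.7 = 0.1895 (the turbulent correlation is not needed).
Total minor-loss coefficient ΣK = 3·0.48 + 4·1.6 = 7.84.
ΔP = [f·L/D + ΣK]·(ρV²/2) = [0.1895·346.1/0.4551 + 7.84]·(909.2·0.04057²/2) = [144.1 + 7.84]·0.7481 = 113.7 Pa.

ΔP ≈ 113.7 Pa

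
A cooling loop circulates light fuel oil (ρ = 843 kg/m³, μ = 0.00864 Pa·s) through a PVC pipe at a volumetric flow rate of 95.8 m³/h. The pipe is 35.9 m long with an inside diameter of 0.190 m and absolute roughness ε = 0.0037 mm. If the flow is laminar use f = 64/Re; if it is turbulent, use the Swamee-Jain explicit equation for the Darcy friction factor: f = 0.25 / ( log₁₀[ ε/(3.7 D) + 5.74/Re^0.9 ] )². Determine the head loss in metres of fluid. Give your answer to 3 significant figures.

Q = 95.8 m³/h = 95.8/3600 = 0.02661 m³/s.
Cross-sectional area A = πD²/4 = π(0.19)²/4 = 0.02835 m²; mean velocity V = Q/A = 0.02661/0.02835 = 0.9386 m/s.
Reynolds number Re = ρVD/μ = 843 · 0.9386 · 0.19 / 0.00864 = 1.74e+04.
Re > 4000 → turbulent. Relative roughness ε/D = 3.7e-06/0.19 = 1.95e-05. Swamee-Jain: f = 0.25/(log₁₀[1.95e-05/3.7 + 5.74/1.74e+04^0.9])² = 0.25/(log₁₀[5.26e-06 + 0.000876])² = 0.25/(-3.055)² = 0.02679.
Darcy-Weisbach: ΔP = f(L/D)(ρV²/2) = 0.02679·(35.9/0.19)·(843·0.9386²/2) = 0.02679·188.9·371.3 = 1879 Pa.
Head loss h_f = ΔP/(ρg) = 1879/(843·9.81) = 0.227 m.

h_f ≈ 0.227 m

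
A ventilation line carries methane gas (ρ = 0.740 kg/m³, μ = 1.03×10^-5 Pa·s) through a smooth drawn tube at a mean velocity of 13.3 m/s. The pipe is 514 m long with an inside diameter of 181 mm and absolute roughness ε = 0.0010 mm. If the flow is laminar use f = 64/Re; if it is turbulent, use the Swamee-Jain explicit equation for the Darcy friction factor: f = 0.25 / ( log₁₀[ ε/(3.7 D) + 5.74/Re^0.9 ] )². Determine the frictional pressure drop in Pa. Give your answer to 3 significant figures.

Reynolds number Re = ρVD/μ = 0.74 · 13.3 · 0.181 / 1.03e-05 = 1.73e+05.
Re > 4000 → turbulent. Relative roughness ε/D = 1e-06/0.181 = 5.52e-06. Swamee-Jain: f = 0.25/(log₁₀[5.52e-06/3.7 + 5.74/1.73e+05^0.9])² = 0.25/(log₁₀[1.49e-06 + 0.000111])² = 0.25/(-3.949)² = 0.01603.
Darcy-Weisbach: ΔP = f(L/D)(ρV²/2) = 0.01603·(514/0.181)·(0.74·13.3²/2) = 0.01603·2840·65.45 = 2979 Pa.

ΔP ≈ 2980 Pa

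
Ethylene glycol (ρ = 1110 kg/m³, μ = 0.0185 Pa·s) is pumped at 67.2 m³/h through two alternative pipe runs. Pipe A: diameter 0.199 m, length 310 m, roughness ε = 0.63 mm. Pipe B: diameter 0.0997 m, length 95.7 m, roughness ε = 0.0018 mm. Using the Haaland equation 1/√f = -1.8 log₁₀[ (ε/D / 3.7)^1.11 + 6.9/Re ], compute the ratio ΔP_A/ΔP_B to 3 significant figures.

Pipe A: V = Q/A = 0.01867/0.0311 = 0.6002 m/s; Re = 7166; ε/D = 0.00317; Haaland → f = 0.03753; ΔP_A = f(L/D)(ρV²/2) = 1.169e+04 Pa.
Pipe B: V = Q/A = 0.01867/0.007807 = 2.391 m/s; Re = 1.43e+04; ε/D = 1.81e-05; Haaland → f = 0.02808; ΔP_B = f(L/D)(ρV²/2) = 8.552e+04 Pa.
ΔP_A/ΔP_B = 1.169e+04/8.552e+04 = 0.137.

ΔP_A/ΔP_B ≈ 0.137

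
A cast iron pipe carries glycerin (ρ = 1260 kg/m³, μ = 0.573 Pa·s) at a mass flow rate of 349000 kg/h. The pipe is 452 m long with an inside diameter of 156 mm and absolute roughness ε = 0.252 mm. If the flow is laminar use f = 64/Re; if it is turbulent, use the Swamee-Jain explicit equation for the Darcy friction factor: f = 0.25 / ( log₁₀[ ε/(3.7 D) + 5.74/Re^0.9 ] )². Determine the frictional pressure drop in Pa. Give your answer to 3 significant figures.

ΔP ≈ 1.37×10^6 Pa

ṁ = 349000 kg/h = 349000/3600 = 96.94 kg/s.
A = πD²/4 = π(0.156)²/4 = 0.01911 m²; mean velocity V = ṁ/(ρA) = 96.94/(1260 · 0.01911) = 4.025 m/s.
Reynolds number Re = ρVD/μ = 1260 · 4.025 · 0.156 / 0.573 = 1381.
Re < 2300 → laminar flow, so f = 64/Re = 64/1381 = 0.04635 (the turbulent correlation is not needed).
Darcy-Weisbach: ΔP = f(L/D)(ρV²/2) = 0.04635·(452/0.156)·(1260·4.025²/2) = 0.04635·2897·1.021e+04 = 1.371e+06 Pa.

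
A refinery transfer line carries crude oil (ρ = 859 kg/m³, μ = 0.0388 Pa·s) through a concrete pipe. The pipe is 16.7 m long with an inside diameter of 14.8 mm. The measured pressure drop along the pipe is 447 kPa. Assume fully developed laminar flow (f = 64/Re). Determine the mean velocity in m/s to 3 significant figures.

For laminar flow, f = 64/Re with Re = ρVD/μ, so Darcy-Weisbach reduces to ΔP = 32μLV/D². Solving for V: V = ΔP·D²/(32μL) = 4.47e+05·(0.0148)²/(32·0.0388·16.7) = 4.722 m/s.
Check: Re = ρVD/μ = 859·4.722·0.0148/0.0388 = 1547 < 2300, so the laminar assumption holds.

V ≈ 4.72 m/s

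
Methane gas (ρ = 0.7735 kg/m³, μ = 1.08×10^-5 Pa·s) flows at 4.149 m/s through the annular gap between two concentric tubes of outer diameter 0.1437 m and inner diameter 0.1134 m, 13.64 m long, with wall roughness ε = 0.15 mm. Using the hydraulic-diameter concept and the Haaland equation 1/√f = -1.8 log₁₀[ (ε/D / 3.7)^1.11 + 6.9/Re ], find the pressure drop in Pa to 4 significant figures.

Hydraulic diameter D_h = 4A/P = D_o - D_i = 0.1437 - 0.1134 = 0.0303 m.
Re = ρVD_h/μ = 0.7735·4.149·0.0303/1.08e-05 = 9004.
ε/D_h = 0.00015/0.0303 = 0.00495; Haaland gives 1/√f = -1.8 log₁₀[0.000646+0.000766] = 5.13, so f = 0.038.
ΔP = f(L/D_h)(ρV²/2) = 0.038·13.64/0.0303·6.658 = 113.9 Pa.

ΔP ≈ 113.9 Pa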